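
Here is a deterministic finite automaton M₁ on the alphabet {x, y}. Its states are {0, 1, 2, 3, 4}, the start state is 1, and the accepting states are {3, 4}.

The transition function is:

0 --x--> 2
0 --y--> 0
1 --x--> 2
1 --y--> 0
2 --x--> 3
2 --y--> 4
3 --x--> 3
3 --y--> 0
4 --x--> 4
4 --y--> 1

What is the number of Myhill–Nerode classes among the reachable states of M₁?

Initial partition by acceptance: {3,4} | {0,1,2}.
On input x, block {0,1,2} splits into {0,1} and {2}.
No further refinement is possible. Final partition (3 blocks): {3,4} | {0,1} | {2}.

3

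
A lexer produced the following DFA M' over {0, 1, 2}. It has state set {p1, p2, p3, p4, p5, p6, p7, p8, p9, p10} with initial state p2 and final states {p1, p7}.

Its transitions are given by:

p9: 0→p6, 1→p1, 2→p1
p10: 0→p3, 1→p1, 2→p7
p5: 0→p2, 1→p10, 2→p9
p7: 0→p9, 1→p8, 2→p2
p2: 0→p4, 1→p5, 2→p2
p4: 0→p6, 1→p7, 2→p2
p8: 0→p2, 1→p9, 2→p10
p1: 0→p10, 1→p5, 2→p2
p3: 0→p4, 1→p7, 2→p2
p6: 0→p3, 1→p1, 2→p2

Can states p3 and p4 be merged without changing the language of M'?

Start with accepting vs non-accepting: {p1,p7} | {p2,p3,p4,p5,p6,p8,p9,p10}.
On input 1, block {p2,p3,p4,p5,p6,p8,p9,p10} splits into {p3,p4,p6,p9,p10} and {p2,p5,p8}.
Split {p3,p4,p6,p9,p10} by δ(·,2) → {p3,p4,p6} and {p9,p10}.
On input 0, block {p2,p5,p8} splits into {p5,p8} and {p2}.
Stable partition: {p1,p7} | {p3,p4,p6} | {p5,p8} | {p9,p10} | {p2} — 5 equivalence classes.
p3 and p4 lie in the same block of the stable partition, so they are equivalent — no string distinguishes them.

Yes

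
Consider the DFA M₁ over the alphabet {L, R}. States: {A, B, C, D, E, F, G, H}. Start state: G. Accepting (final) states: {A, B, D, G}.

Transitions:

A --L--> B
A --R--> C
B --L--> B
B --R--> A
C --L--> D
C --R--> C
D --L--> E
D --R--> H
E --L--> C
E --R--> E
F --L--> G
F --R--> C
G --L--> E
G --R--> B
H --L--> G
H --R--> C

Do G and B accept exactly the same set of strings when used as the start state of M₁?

First remove the unreachable states {F}; 7 states remain.
Start with accepting vs non-accepting: {A,B,D,G} | {C,E,H}.
Refine {A,B,D,G} on symbol L: members go to different blocks, giving {A,B} and {D,G}.
Split {A,B} by δ(·,R) → {A} and {B}.
On input L, block {C,E,H} splits into {C,H} and {E}.
Refine {D,G} on symbol R: members go to different blocks, giving {D} and {G}.
Split {C,H} by δ(·,L) → {C} and {H}.
No further refinement is possible. Final partition (7 blocks): {A} | {C} | {D} | {B} | {E} | {G} | {H}.
G and B end up in different blocks, so they are distinguishable. For instance, the string 'L' is accepted from only B.

No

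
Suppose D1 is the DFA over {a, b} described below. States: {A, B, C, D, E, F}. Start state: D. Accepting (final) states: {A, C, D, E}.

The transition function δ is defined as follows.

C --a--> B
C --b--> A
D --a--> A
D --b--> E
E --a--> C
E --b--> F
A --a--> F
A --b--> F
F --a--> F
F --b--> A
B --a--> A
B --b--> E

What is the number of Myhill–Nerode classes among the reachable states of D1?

Every state is reachable, so we keep all 6.
Initial partition by acceptance: {A,C,D,E} | {B,F}.
On input a, block {A,C,D,E} splits into {A,C} and {D,E}.
Refine {A,C} on symbol b: members go to different blocks, giving {A} and {C}.
Refine {B,F} on symbol a: members go to different blocks, giving {B} and {F}.
Split {D,E} by δ(·,a) → {D} and {E}.
No further refinement is possible. Final partition (6 blocks): {A} | {B} | {D} | {C} | {F} | {E}.

6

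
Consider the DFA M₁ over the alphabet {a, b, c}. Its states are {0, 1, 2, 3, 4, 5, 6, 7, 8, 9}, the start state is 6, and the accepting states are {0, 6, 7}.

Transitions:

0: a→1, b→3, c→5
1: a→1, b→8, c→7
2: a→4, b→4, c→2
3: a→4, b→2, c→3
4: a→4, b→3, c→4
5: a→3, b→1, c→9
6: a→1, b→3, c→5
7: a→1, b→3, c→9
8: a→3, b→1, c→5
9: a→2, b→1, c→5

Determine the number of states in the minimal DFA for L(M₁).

First remove the unreachable states {0}; 9 states remain.
P0 = {6,7} | {1,2,3,4,5,8,9}.
Refine {1,2,3,4,5,8,9} on symbol c: members go to different blocks, giving {2,3,4,5,8,9} and {1}.
On input b, block {2,3,4,5,8,9} splits into {2,3,4} and {5,8,9}.
No further refinement is possible. Final partition (4 blocks): {6,7} | {2,3,4} | {1} | {5,8,9}.

4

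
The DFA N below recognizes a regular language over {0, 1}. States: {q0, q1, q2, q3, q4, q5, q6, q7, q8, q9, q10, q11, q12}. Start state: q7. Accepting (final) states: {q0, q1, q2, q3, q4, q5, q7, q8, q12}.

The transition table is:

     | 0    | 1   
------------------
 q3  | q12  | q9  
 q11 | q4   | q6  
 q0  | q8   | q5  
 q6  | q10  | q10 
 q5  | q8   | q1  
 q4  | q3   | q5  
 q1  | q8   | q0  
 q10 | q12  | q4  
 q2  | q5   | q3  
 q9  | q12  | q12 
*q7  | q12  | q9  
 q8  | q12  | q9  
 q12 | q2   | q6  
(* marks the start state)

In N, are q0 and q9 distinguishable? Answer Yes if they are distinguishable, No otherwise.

Yes

First remove the unreachable states {q11}; 12 states remain.
P0 = {q0,q1,q2,q3,q4,q5,q7,q8,q12} | {q6,q9,q10}.
On input 1, block {q0,q1,q2,q3,q4,q5,q7,q8,q12} splits into {q0,q1,q2,q4,q5} and {q3,q7,q8,q12}.
Refine {q0,q1,q2,q4,q5} on symbol 0: members go to different blocks, giving {q0,q1,q4,q5} and {q2}.
Refine {q6,q9,q10} on symbol 0: members go to different blocks, giving {q9,q10} and {q6}.
Split {q9,q10} by δ(·,1) → {q9} and {q10}.
On input 0, block {q3,q7,q8,q12} splits into {q3,q7,q8} and {q12}.
No further refinement is possible. Final partition (7 blocks): {q0,q1,q4,q5} | {q9} | {q3,q7,q8} | {q2} | {q6} | {q10} | {q12}.
q0 and q9 end up in different blocks, so they are distinguishable. For instance, the string 'ε' is accepted from only q0.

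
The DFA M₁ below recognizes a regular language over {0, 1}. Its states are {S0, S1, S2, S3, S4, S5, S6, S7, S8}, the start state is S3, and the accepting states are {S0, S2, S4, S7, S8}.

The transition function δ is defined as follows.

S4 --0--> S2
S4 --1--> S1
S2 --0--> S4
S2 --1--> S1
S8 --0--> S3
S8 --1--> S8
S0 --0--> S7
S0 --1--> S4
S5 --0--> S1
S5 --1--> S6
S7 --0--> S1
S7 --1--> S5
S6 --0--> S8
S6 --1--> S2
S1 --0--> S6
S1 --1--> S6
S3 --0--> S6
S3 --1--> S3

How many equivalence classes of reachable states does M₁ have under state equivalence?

Reachable states from the start: {S1,S2,S3,S4,S6,S8}. Unreachable: {S0,S5,S7} — drop them.
Start with accepting vs non-accepting: {S2,S4,S8} | {S1,S3,S6}.
Refine {S2,S4,S8} on symbol 0: members go to different blocks, giving {S2,S4} and {S8}.
Refine {S1,S3,S6} on symbol 0: members go to different blocks, giving {S1,S3} and {S6}.
Refine {S1,S3} on symbol 1: members go to different blocks, giving {S1} and {S3}.
No further refinement is possible. Final partition (5 blocks): {S2,S4} | {S1} | {S8} | {S6} | {S3}.

5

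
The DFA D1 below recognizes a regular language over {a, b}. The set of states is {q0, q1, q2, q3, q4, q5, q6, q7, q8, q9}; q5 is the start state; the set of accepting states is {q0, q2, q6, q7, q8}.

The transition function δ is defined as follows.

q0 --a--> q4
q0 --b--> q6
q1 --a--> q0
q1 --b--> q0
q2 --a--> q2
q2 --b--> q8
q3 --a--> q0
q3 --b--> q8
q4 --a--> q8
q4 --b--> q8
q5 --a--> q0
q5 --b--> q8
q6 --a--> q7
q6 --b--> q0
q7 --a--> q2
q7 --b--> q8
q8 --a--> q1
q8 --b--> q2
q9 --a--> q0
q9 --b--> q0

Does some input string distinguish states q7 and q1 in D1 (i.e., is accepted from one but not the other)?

Yes

First remove the unreachable states {q3,q9}; 8 states remain.
Start with accepting vs non-accepting: {q0,q2,q6,q7,q8} | {q1,q4,q5}.
Refine {q0,q2,q6,q7,q8} on symbol a: members go to different blocks, giving {q2,q6,q7} and {q0,q8}.
The partition is now stable with 3 blocks: {q2,q6,q7} | {q1,q4,q5} | {q0,q8}.
q7 and q1 end up in different blocks, so they are distinguishable. For instance, the string 'ε' is accepted from only q7.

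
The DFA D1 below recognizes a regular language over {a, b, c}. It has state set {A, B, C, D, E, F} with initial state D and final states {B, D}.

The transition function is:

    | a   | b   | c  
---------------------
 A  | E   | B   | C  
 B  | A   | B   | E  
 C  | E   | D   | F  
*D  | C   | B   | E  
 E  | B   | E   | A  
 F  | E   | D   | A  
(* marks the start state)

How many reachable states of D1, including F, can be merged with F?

3

P0 = {B,D} | {A,C,E,F}.
Split {A,C,E,F} by δ(·,a) → {A,C,F} and {E}.
The partition is now stable with 3 blocks: {B,D} | {A,C,F} | {E}.
The equivalence class containing F is {A,C,F}, of size 3.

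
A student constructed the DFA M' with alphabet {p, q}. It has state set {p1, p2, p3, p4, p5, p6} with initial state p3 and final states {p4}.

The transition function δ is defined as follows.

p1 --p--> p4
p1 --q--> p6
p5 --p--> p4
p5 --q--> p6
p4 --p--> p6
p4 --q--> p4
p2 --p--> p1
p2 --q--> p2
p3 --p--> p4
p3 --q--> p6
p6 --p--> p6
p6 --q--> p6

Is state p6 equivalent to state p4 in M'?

States {p1,p2,p5} cannot be reached from the start state, so discard them.
Start with accepting vs non-accepting: {p4} | {p3,p6}.
Refine {p3,p6} on symbol p: members go to different blocks, giving {p3} and {p6}.
Stable partition: {p4} | {p3} | {p6} — 3 equivalence classes.
p6 and p4 end up in different blocks, so they are distinguishable. For instance, the string 'ε' is accepted from only p4.

No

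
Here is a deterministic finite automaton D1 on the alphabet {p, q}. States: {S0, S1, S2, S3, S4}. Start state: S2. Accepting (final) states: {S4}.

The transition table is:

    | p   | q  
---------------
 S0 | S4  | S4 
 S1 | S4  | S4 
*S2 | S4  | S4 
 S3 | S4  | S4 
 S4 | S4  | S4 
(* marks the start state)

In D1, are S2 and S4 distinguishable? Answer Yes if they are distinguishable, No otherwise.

Reachable states from the start: {S2,S4}. Unreachable: {S0,S1,S3} — drop them.
Start with accepting vs non-accepting: {S4} | {S2}.
No further refinement is possible. Final partition (2 blocks): {S4} | {S2}.
S2 and S4 end up in different blocks, so they are distinguishable. For instance, the string 'ε' is accepted from only S4.

Yes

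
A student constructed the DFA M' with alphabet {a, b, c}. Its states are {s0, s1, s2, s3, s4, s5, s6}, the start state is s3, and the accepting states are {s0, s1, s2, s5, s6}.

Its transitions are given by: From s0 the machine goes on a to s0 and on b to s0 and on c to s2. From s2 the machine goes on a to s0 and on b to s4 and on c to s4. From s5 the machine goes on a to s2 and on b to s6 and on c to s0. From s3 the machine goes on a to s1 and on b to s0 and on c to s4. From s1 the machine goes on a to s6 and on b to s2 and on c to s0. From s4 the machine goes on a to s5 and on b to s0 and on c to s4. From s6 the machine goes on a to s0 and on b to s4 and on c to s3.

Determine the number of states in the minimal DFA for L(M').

4

Start with accepting vs non-accepting: {s0,s1,s2,s5,s6} | {s3,s4}.
Refine {s0,s1,s2,s5,s6} on symbol b: members go to different blocks, giving {s0,s1,s5} and {s2,s6}.
On input a, block {s0,s1,s5} splits into {s1,s5} and {s0}.
The partition is now stable with 4 blocks: {s1,s5} | {s3,s4} | {s2,s6} | {s0}.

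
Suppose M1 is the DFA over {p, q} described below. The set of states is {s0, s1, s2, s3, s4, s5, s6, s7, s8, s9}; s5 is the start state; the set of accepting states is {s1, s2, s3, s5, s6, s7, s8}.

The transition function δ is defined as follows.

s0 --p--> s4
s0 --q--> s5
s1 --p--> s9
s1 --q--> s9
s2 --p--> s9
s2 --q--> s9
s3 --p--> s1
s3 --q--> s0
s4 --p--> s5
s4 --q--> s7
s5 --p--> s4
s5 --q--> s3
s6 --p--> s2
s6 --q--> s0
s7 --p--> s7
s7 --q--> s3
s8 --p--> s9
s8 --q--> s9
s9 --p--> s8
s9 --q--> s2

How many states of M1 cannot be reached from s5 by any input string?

BFS from s5 reaches {s0, s1, s2, s3, s4, s5, s7, s8, s9}; the 1 state(s) s6 are never visited.

1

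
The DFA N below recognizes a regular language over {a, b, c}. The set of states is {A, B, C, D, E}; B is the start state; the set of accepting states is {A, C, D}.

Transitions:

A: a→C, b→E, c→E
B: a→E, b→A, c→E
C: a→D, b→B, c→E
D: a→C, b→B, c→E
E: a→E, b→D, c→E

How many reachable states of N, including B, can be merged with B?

2

Every state is reachable, so we keep all 5.
Start with accepting vs non-accepting: {A,C,D} | {B,E}.
Stable partition: {A,C,D} | {B,E} — 2 equivalence classes.
The equivalence class containing B is {B,E}, of size 2.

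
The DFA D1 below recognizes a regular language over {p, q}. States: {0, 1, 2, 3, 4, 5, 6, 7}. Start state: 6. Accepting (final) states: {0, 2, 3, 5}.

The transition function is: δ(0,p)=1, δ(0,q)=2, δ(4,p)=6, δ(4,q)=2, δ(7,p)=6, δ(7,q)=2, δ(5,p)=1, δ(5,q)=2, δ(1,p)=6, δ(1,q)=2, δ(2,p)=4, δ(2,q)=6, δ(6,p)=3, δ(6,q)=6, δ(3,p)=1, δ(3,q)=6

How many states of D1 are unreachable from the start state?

3

BFS from 6 reaches {1, 2, 3, 4, 6}; the 3 state(s) 0, 5, 7 are never visited.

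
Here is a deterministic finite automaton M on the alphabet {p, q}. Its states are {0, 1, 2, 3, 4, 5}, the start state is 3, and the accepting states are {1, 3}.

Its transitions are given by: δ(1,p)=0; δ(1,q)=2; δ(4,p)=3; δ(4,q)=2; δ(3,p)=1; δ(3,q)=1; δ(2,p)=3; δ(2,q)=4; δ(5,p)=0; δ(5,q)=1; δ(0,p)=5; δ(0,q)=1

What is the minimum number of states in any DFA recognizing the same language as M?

P0 = {1,3} | {0,2,4,5}.
On input p, block {1,3} splits into {1} and {3}.
Split {0,2,4,5} by δ(·,p) → {0,5} and {2,4}.
Stable partition: {1} | {0,5} | {3} | {2,4} — 4 equivalence classes.

4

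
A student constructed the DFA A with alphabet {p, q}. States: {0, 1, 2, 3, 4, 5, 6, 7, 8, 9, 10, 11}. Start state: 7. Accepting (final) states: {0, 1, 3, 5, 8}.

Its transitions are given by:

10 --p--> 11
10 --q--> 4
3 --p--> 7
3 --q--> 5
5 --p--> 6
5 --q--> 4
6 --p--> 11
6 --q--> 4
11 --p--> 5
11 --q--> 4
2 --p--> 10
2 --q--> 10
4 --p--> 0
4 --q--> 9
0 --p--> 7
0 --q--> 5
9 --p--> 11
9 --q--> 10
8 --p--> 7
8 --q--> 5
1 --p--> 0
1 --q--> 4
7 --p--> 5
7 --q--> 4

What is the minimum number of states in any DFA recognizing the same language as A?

States {1,2,3,8} cannot be reached from the start state, so discard them.
P0 = {0,5} | {4,6,7,9,10,11}.
Split {0,5} by δ(·,q) → {0} and {5}.
Refine {4,6,7,9,10,11} on symbol p: members go to different blocks, giving {6,9,10} and {7,11} and {4}.
On input q, block {6,9,10} splits into {6,10} and {9}.
Stable partition: {0} | {6,10} | {5} | {7,11} | {4} | {9} — 6 equivalence classes.

6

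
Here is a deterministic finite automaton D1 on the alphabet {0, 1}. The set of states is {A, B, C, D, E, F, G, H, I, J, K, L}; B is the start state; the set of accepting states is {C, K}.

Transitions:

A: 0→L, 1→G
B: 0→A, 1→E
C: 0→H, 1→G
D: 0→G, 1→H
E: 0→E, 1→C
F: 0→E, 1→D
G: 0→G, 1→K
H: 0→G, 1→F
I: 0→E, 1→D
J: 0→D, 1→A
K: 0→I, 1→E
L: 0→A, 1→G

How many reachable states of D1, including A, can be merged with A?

First remove the unreachable states {J}; 11 states remain.
Initial partition by acceptance: {C,K} | {A,B,D,E,F,G,H,I,L}.
Split {A,B,D,E,F,G,H,I,L} by δ(·,1) → {A,B,D,F,H,I,L} and {E,G}.
On input 0, block {A,B,D,F,H,I,L} splits into {D,F,H,I} and {A,B,L}.
The partition is now stable with 4 blocks: {C,K} | {D,F,H,I} | {E,G} | {A,B,L}.
The equivalence class containing A is {A,B,L}, of size 3.

3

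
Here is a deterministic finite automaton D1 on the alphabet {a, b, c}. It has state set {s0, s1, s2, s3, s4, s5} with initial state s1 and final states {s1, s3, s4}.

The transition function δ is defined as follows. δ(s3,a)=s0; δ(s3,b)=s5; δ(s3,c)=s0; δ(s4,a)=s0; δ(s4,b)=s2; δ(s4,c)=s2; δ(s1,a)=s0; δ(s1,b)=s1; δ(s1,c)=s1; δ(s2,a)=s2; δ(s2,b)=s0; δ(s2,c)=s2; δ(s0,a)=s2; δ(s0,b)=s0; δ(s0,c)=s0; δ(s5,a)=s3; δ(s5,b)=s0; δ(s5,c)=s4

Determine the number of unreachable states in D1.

3

No path from s1 leads to s3, s4, s5; the other 3 states are all reachable.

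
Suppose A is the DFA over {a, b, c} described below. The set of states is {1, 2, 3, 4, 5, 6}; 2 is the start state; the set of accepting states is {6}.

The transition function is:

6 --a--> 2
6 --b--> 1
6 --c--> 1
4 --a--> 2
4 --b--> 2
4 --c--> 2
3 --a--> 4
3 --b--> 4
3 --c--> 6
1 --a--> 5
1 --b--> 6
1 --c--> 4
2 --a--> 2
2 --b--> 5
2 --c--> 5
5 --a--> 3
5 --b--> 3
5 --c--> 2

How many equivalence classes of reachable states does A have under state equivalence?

6

P0 = {6} | {1,2,3,4,5}.
On input b, block {1,2,3,4,5} splits into {2,3,4,5} and {1}.
Split {2,3,4,5} by δ(·,c) → {2,4,5} and {3}.
Split {2,4,5} by δ(·,a) → {2,4} and {5}.
On input b, block {2,4} splits into {2} and {4}.
Stable partition: {6} | {2} | {1} | {3} | {5} | {4} — 6 equivalence classes.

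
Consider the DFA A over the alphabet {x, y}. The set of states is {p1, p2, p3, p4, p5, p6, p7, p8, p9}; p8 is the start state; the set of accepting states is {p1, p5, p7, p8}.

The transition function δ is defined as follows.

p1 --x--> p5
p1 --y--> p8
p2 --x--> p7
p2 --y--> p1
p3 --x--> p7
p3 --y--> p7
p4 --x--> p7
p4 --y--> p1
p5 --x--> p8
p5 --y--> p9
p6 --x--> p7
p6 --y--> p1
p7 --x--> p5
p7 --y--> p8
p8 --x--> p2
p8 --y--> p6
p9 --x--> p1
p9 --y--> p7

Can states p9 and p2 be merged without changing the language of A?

Yes

Reachable states from the start: {p1,p2,p5,p6,p7,p8,p9}. Unreachable: {p3,p4} — drop them.
P0 = {p1,p5,p7,p8} | {p2,p6,p9}.
On input x, block {p1,p5,p7,p8} splits into {p1,p5,p7} and {p8}.
Refine {p1,p5,p7} on symbol x: members go to different blocks, giving {p1,p7} and {p5}.
No further refinement is possible. Final partition (4 blocks): {p1,p7} | {p2,p6,p9} | {p8} | {p5}.
p9 and p2 lie in the same block of the stable partition, so they are equivalent — no string distinguishes them.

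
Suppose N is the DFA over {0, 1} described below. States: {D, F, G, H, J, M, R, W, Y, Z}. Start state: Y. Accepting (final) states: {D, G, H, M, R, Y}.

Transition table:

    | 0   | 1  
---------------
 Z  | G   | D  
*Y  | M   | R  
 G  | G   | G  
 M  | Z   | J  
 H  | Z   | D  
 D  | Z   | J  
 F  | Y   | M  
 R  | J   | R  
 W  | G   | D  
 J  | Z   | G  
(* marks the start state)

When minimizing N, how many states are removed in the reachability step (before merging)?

3

No path from Y leads to F, H, W; the other 7 states are all reachable.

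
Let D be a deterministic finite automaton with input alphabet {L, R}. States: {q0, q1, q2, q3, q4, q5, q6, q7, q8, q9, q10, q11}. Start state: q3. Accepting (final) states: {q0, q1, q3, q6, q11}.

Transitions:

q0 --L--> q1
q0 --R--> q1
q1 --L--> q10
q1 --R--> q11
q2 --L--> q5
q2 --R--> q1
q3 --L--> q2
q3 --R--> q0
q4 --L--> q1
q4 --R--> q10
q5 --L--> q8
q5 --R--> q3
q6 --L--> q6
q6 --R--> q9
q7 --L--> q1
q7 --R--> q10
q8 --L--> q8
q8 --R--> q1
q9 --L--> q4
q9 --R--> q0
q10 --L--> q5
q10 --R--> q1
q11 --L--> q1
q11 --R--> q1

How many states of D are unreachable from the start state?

BFS from q3 reaches {q0, q1, q2, q3, q5, q8, q10, q11}; the 4 state(s) q4, q6, q7, q9 are never visited.

4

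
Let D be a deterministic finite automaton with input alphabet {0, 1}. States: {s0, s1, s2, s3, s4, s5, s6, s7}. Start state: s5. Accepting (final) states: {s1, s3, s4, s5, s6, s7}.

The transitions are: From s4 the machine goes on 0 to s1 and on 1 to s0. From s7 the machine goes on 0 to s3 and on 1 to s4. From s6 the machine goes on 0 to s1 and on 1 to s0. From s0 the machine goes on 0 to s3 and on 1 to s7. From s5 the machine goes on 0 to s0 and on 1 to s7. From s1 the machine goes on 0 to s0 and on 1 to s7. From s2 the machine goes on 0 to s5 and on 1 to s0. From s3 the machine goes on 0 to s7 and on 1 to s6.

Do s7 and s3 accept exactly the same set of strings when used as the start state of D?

First remove the unreachable states {s2}; 7 states remain.
Initial partition by acceptance: {s1,s3,s4,s5,s6,s7} | {s0}.
On input 0, block {s1,s3,s4,s5,s6,s7} splits into {s3,s4,s6,s7} and {s1,s5}.
Refine {s3,s4,s6,s7} on symbol 0: members go to different blocks, giving {s3,s7} and {s4,s6}.
No further refinement is possible. Final partition (4 blocks): {s3,s7} | {s0} | {s1,s5} | {s4,s6}.
s7 and s3 lie in the same block of the stable partition, so they are equivalent — no string distinguishes them.

Yes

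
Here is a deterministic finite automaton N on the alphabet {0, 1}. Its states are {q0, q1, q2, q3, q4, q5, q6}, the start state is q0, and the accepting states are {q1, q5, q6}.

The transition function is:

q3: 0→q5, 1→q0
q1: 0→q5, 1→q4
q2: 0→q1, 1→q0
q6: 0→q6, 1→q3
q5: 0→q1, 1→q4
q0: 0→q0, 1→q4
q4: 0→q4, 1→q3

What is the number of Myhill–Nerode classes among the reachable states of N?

Reachable states from the start: {q0,q1,q3,q4,q5}. Unreachable: {q2,q6} — drop them.
Start with accepting vs non-accepting: {q1,q5} | {q0,q3,q4}.
Refine {q0,q3,q4} on symbol 0: members go to different blocks, giving {q0,q4} and {q3}.
Split {q0,q4} by δ(·,1) → {q0} and {q4}.
No further refinement is possible. Final partition (4 blocks): {q1,q5} | {q0} | {q3} | {q4}.

4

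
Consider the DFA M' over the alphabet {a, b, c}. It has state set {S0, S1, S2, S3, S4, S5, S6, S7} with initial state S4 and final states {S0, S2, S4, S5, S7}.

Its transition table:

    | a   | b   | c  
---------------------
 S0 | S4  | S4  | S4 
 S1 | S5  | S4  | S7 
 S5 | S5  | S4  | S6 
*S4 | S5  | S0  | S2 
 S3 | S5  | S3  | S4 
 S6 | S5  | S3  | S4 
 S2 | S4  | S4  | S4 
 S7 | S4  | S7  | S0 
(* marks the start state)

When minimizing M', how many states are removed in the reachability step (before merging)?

No path from S4 leads to S1, S7; the other 6 states are all reachable.

2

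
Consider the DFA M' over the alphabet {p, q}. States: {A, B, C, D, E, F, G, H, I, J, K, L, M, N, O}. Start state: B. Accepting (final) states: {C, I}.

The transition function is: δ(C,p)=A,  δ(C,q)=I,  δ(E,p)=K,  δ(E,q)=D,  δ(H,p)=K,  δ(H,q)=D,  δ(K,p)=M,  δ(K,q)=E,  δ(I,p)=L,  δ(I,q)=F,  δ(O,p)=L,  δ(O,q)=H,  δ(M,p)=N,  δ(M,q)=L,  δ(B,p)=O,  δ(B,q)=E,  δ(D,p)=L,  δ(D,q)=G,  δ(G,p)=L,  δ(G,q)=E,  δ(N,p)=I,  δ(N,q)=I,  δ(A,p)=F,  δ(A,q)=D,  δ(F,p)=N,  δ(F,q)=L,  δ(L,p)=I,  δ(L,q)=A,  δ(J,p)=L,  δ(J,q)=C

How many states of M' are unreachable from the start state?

2

Starting at B and following transitions, the reachable set is {A, B, D, E, F, G, H, I, K, L, M, N, O}. That leaves C, J unreachable — 2 in total.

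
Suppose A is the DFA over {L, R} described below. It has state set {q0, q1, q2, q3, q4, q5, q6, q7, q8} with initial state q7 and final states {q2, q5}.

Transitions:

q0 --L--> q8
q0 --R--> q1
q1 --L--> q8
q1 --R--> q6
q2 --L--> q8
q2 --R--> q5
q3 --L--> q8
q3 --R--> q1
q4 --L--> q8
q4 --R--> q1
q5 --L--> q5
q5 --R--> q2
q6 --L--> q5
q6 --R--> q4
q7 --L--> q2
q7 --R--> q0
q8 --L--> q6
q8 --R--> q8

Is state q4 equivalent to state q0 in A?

Yes

Reachable states from the start: {q0,q1,q2,q4,q5,q6,q7,q8}. Unreachable: {q3} — drop them.
Start with accepting vs non-accepting: {q2,q5} | {q0,q1,q4,q6,q7,q8}.
On input L, block {q2,q5} splits into {q2} and {q5}.
On input L, block {q0,q1,q4,q6,q7,q8} splits into {q0,q1,q4,q8} and {q6} and {q7}.
On input L, block {q0,q1,q4,q8} splits into {q0,q1,q4} and {q8}.
Split {q0,q1,q4} by δ(·,R) → {q0,q4} and {q1}.
Stable partition: {q2} | {q0,q4} | {q5} | {q6} | {q7} | {q8} | {q1} — 7 equivalence classes.
q4 and q0 lie in the same block of the stable partition, so they are equivalent — no string distinguishes them.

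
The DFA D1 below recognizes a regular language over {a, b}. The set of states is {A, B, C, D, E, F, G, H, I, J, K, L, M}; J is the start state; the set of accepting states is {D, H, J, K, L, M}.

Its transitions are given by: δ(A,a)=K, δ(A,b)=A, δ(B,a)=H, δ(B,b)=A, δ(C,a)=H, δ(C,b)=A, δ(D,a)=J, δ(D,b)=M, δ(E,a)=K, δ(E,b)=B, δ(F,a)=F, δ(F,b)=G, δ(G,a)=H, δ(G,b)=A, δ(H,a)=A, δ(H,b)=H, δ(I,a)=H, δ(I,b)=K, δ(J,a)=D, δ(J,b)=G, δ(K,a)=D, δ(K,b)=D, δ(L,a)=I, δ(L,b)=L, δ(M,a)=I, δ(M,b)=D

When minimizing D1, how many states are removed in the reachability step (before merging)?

5

No path from J leads to B, C, E, F, L; the other 8 states are all reachable.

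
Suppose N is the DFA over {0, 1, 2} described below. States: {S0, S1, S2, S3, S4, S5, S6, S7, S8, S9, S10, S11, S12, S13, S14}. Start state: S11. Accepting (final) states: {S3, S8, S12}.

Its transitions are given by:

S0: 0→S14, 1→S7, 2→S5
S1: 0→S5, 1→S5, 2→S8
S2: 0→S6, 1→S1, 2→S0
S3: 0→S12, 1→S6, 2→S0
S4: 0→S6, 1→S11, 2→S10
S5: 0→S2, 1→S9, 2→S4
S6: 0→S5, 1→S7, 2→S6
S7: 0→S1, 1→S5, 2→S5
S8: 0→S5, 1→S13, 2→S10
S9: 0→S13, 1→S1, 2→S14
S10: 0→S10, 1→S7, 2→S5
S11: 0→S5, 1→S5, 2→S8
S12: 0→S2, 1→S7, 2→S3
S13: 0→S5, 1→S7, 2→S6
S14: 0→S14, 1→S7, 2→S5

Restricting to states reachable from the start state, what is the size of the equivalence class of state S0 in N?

Reachable states from the start: {S0,S1,S2,S4,S5,S6,S7,S8,S9,S10,S11,S13,S14}. Unreachable: {S3,S12} — drop them.
Start with accepting vs non-accepting: {S8} | {S0,S1,S2,S4,S5,S6,S7,S9,S10,S11,S13,S14}.
On input 2, block {S0,S1,S2,S4,S5,S6,S7,S9,S10,S11,S13,S14} splits into {S0,S2,S4,S5,S6,S7,S9,S10,S13,S14} and {S1,S11}.
Refine {S0,S2,S4,S5,S6,S7,S9,S10,S13,S14} on symbol 0: members go to different blocks, giving {S0,S2,S4,S5,S6,S9,S10,S13,S14} and {S7}.
Refine {S0,S2,S4,S5,S6,S9,S10,S13,S14} on symbol 1: members go to different blocks, giving {S0,S6,S10,S13,S14} and {S2,S4,S9} and {S5}.
Split {S0,S6,S10,S13,S14} by δ(·,0) → {S0,S10,S14} and {S6,S13}.
The partition is now stable with 7 blocks: {S8} | {S0,S10,S14} | {S1,S11} | {S7} | {S2,S4,S9} | {S5} | {S6,S13}.
The equivalence class containing S0 is {S0,S10,S14}, of size 3.

3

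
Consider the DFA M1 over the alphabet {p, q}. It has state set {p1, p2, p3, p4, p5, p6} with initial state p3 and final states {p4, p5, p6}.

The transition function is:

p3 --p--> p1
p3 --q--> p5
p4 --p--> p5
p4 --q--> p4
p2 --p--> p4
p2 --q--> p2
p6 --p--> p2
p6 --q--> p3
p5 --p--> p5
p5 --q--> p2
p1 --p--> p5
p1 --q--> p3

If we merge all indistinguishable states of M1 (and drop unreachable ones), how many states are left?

Reachable states from the start: {p1,p2,p3,p4,p5}. Unreachable: {p6} — drop them.
P0 = {p4,p5} | {p1,p2,p3}.
Refine {p4,p5} on symbol q: members go to different blocks, giving {p4} and {p5}.
Refine {p1,p2,p3} on symbol p: members go to different blocks, giving {p1} and {p2} and {p3}.
Stable partition: {p4} | {p1} | {p5} | {p2} | {p3} — 5 equivalence classes.

5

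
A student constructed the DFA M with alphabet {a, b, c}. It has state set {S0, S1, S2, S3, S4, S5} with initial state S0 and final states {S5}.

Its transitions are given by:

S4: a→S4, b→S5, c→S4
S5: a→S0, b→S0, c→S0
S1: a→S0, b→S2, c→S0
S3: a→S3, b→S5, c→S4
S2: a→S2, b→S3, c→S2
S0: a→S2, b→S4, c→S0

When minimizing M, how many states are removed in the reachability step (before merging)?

Starting at S0 and following transitions, the reachable set is {S0, S2, S3, S4, S5}. That leaves S1 unreachable — 1 in total.

1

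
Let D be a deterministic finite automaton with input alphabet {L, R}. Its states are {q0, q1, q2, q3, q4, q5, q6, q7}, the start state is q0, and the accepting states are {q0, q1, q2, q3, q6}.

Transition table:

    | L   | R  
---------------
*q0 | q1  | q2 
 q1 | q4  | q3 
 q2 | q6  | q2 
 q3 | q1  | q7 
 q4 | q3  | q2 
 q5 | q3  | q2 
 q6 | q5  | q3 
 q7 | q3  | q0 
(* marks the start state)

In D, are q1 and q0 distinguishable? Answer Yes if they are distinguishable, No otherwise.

All states are reachable from the start state.
Start with accepting vs non-accepting: {q0,q1,q2,q3,q6} | {q4,q5,q7}.
Refine {q0,q1,q2,q3,q6} on symbol L: members go to different blocks, giving {q0,q2,q3} and {q1,q6}.
Refine {q0,q2,q3} on symbol R: members go to different blocks, giving {q0,q2} and {q3}.
No further refinement is possible. Final partition (4 blocks): {q0,q2} | {q4,q5,q7} | {q1,q6} | {q3}.
q1 and q0 end up in different blocks, so they are distinguishable. For instance, the string 'L' is accepted from only q0.

Yes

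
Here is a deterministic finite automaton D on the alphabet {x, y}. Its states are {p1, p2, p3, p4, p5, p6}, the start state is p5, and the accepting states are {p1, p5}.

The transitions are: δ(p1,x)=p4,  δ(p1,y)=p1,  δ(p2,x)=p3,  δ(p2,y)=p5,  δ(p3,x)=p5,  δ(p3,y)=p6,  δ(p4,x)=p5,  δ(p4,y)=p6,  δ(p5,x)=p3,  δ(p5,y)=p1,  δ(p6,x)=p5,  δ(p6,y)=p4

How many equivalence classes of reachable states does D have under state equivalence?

2

First remove the unreachable states {p2}; 5 states remain.
P0 = {p1,p5} | {p3,p4,p6}.
No further refinement is possible. Final partition (2 blocks): {p1,p5} | {p3,p4,p6}.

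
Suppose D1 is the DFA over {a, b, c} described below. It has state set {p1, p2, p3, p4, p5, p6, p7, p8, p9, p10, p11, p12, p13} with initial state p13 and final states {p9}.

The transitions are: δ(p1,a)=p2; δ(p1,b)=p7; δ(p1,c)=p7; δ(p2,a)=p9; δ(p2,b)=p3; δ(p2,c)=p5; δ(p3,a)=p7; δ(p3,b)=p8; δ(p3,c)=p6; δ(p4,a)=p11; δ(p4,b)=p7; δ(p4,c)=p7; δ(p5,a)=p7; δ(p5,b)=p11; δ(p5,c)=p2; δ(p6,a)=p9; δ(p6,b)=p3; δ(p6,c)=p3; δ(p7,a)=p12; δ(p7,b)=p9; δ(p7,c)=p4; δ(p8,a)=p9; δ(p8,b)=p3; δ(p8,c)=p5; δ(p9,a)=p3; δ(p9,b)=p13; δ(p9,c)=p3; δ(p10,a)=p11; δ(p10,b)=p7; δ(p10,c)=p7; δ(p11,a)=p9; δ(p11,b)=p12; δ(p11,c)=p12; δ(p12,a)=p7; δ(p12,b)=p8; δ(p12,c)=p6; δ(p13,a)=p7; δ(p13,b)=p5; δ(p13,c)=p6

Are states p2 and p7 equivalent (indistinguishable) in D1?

First remove the unreachable states {p1,p10}; 11 states remain.
Initial partition by acceptance: {p9} | {p2,p3,p4,p5,p6,p7,p8,p11,p12,p13}.
Refine {p2,p3,p4,p5,p6,p7,p8,p11,p12,p13} on symbol a: members go to different blocks, giving {p3,p4,p5,p7,p12,p13} and {p2,p6,p8,p11}.
On input a, block {p3,p4,p5,p7,p12,p13} splits into {p3,p5,p7,p12,p13} and {p4}.
Refine {p3,p5,p7,p12,p13} on symbol b: members go to different blocks, giving {p3,p5,p12} and {p7} and {p13}.
No further refinement is possible. Final partition (6 blocks): {p9} | {p3,p5,p12} | {p2,p6,p8,p11} | {p4} | {p7} | {p13}.
p2 and p7 end up in different blocks, so they are distinguishable. For instance, the string 'a' is accepted from only p2.

No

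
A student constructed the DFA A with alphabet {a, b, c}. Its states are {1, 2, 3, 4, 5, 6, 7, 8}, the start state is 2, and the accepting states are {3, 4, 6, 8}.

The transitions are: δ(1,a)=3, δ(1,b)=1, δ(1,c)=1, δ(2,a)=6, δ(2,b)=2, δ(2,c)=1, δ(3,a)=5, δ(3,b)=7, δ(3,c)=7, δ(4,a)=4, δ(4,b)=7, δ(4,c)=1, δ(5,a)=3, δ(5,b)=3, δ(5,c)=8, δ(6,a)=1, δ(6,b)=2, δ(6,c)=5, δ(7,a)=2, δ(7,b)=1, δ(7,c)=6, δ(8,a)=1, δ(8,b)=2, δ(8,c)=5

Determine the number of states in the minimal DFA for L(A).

Reachable states from the start: {1,2,3,5,6,7,8}. Unreachable: {4} — drop them.
P0 = {3,6,8} | {1,2,5,7}.
Refine {1,2,5,7} on symbol a: members go to different blocks, giving {1,2,5} and {7}.
On input b, block {3,6,8} splits into {6,8} and {3}.
On input a, block {1,2,5} splits into {1,5} and {2}.
On input b, block {1,5} splits into {1} and {5}.
No further refinement is possible. Final partition (6 blocks): {6,8} | {1} | {7} | {3} | {2} | {5}.

6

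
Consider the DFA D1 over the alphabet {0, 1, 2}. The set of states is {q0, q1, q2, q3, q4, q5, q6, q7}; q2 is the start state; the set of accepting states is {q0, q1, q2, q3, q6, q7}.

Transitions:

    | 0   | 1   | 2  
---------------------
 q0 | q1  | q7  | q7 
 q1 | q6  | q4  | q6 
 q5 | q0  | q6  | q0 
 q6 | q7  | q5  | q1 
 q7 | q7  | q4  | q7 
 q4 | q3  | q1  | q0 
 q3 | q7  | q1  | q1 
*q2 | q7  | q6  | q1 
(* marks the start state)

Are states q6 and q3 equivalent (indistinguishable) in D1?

No

Initial partition by acceptance: {q0,q1,q2,q3,q6,q7} | {q4,q5}.
Refine {q0,q1,q2,q3,q6,q7} on symbol 1: members go to different blocks, giving {q0,q2,q3} and {q1,q6,q7}.
Stable partition: {q0,q2,q3} | {q4,q5} | {q1,q6,q7} — 3 equivalence classes.
q6 and q3 end up in different blocks, so they are distinguishable. For instance, the string '1' is accepted from only q3.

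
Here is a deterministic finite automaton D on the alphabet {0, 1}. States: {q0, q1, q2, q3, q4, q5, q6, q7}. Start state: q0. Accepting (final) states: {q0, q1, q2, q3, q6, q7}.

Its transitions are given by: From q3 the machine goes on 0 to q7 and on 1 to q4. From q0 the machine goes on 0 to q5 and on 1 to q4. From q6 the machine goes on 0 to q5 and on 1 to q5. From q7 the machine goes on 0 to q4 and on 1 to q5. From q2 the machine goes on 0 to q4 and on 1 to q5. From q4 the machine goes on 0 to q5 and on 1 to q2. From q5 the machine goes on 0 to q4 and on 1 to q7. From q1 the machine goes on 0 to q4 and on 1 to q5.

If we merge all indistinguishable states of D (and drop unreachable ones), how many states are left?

States {q1,q3,q6} cannot be reached from the start state, so discard them.
Initial partition by acceptance: {q0,q2,q7} | {q4,q5}.
No further refinement is possible. Final partition (2 blocks): {q0,q2,q7} | {q4,q5}.

2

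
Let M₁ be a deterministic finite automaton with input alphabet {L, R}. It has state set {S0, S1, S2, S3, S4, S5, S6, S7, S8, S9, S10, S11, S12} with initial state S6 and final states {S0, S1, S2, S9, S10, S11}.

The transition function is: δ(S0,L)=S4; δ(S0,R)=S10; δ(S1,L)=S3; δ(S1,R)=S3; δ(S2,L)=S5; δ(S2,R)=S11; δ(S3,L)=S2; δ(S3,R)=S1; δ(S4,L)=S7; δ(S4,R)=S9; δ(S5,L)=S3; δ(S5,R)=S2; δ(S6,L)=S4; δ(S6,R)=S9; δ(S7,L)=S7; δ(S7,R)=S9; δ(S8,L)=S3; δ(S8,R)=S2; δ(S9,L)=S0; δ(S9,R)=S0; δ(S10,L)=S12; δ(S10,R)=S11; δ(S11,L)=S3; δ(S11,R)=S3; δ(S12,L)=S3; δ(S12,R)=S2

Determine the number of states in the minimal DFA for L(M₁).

States {S8} cannot be reached from the start state, so discard them.
P0 = {S0,S1,S2,S9,S10,S11} | {S3,S4,S5,S6,S7,S12}.
Split {S0,S1,S2,S9,S10,S11} by δ(·,L) → {S0,S1,S2,S10,S11} and {S9}.
Split {S0,S1,S2,S10,S11} by δ(·,R) → {S0,S2,S10} and {S1,S11}.
Refine {S0,S2,S10} on symbol R: members go to different blocks, giving {S2,S10} and {S0}.
Refine {S3,S4,S5,S6,S7,S12} on symbol L: members go to different blocks, giving {S4,S5,S6,S7,S12} and {S3}.
Refine {S4,S5,S6,S7,S12} on symbol L: members go to different blocks, giving {S4,S6,S7} and {S5,S12}.
The partition is now stable with 7 blocks: {S2,S10} | {S4,S6,S7} | {S9} | {S1,S11} | {S0} | {S3} | {S5,S12}.

7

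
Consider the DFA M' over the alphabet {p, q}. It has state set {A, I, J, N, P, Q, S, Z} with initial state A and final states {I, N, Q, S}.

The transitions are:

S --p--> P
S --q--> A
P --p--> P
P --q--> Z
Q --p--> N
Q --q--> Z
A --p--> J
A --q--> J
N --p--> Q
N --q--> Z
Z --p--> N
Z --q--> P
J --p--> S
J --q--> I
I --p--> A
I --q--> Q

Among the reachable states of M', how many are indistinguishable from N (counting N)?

All states are reachable from the start state.
Start with accepting vs non-accepting: {I,N,Q,S} | {A,J,P,Z}.
Refine {I,N,Q,S} on symbol p: members go to different blocks, giving {I,S} and {N,Q}.
On input q, block {I,S} splits into {S} and {I}.
Refine {A,J,P,Z} on symbol p: members go to different blocks, giving {A,P} and {Z} and {J}.
Refine {A,P} on symbol p: members go to different blocks, giving {P} and {A}.
No further refinement is possible. Final partition (7 blocks): {S} | {P} | {N,Q} | {I} | {Z} | {J} | {A}.
State N belongs to the block {N,Q}, which has 2 states.

2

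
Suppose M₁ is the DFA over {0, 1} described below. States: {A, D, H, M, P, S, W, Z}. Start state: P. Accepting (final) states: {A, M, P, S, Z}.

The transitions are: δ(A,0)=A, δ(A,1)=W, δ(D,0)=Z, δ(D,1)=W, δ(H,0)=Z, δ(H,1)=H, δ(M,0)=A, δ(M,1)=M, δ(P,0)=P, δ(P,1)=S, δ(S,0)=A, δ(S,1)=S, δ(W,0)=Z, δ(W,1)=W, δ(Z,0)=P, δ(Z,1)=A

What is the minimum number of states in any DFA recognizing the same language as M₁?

First remove the unreachable states {D,H,M}; 5 states remain.
Start with accepting vs non-accepting: {A,P,S,Z} | {W}.
Split {A,P,S,Z} by δ(·,1) → {P,S,Z} and {A}.
Refine {P,S,Z} on symbol 0: members go to different blocks, giving {P,Z} and {S}.
On input 1, block {P,Z} splits into {P} and {Z}.
The partition is now stable with 5 blocks: {P} | {W} | {A} | {S} | {Z}.

5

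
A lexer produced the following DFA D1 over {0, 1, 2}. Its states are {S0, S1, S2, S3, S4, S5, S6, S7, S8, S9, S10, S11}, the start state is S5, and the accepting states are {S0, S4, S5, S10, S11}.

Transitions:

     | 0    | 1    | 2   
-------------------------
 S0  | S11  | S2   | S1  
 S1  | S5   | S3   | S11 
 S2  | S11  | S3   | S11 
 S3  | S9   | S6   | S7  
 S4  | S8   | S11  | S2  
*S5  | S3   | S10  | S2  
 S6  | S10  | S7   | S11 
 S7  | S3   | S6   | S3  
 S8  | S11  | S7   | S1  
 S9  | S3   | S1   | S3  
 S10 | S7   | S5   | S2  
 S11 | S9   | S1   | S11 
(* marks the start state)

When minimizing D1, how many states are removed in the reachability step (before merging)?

3

No path from S5 leads to S0, S4, S8; the other 9 states are all reachable.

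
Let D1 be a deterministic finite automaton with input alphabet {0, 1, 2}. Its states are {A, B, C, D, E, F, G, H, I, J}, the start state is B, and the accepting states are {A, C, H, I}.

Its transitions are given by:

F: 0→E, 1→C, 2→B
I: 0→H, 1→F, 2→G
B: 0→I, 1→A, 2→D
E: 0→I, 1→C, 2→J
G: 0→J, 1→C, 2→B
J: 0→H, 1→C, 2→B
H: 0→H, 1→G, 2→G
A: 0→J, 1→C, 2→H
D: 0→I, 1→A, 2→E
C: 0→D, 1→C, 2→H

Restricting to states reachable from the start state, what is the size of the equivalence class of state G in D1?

Every state is reachable, so we keep all 10.
P0 = {A,C,H,I} | {B,D,E,F,G,J}.
Split {A,C,H,I} by δ(·,0) → {A,C} and {H,I}.
On input 0, block {B,D,E,F,G,J} splits into {B,D,E,J} and {F,G}.
The partition is now stable with 4 blocks: {A,C} | {B,D,E,J} | {H,I} | {F,G}.
State G belongs to the block {F,G}, which has 2 states.

2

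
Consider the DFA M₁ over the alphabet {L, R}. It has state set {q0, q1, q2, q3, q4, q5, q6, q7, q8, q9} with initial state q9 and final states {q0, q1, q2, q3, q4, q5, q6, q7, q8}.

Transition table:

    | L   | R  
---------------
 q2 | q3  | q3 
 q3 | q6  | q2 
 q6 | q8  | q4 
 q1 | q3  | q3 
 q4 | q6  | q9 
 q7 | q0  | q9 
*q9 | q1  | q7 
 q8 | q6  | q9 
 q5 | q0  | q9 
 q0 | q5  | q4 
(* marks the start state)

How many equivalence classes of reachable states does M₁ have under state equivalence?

P0 = {q0,q1,q2,q3,q4,q5,q6,q7,q8} | {q9}.
Split {q0,q1,q2,q3,q4,q5,q6,q7,q8} by δ(·,R) → {q0,q1,q2,q3,q6} and {q4,q5,q7,q8}.
Refine {q0,q1,q2,q3,q6} on symbol L: members go to different blocks, giving {q1,q2,q3} and {q0,q6}.
On input L, block {q1,q2,q3} splits into {q1,q2} and {q3}.
No further refinement is possible. Final partition (5 blocks): {q1,q2} | {q9} | {q4,q5,q7,q8} | {q0,q6} | {q3}.

5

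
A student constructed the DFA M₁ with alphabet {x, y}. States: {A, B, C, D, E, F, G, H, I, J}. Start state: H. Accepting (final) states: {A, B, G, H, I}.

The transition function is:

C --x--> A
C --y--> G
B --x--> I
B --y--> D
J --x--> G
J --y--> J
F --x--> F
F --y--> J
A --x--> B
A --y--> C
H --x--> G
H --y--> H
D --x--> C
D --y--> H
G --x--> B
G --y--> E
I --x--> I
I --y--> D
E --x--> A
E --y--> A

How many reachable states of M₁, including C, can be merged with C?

First remove the unreachable states {F,J}; 8 states remain.
Initial partition by acceptance: {A,B,G,H,I} | {C,D,E}.
Split {A,B,G,H,I} by δ(·,y) → {A,B,G,I} and {H}.
Refine {C,D,E} on symbol x: members go to different blocks, giving {C,E} and {D}.
On input y, block {A,B,G,I} splits into {A,G} and {B,I}.
Stable partition: {A,G} | {C,E} | {H} | {D} | {B,I} — 5 equivalence classes.
State C belongs to the block {C,E}, which has 2 states.

2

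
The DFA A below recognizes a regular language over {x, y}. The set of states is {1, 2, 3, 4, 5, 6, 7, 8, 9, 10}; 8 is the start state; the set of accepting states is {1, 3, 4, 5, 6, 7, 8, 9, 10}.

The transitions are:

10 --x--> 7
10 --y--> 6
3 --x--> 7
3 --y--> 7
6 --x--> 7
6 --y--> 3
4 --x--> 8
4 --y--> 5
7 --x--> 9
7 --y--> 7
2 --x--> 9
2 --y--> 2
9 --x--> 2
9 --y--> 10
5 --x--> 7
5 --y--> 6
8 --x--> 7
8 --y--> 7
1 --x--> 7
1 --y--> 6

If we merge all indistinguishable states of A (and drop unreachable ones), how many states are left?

States {1,4,5} cannot be reached from the start state, so discard them.
Start with accepting vs non-accepting: {3,6,7,8,9,10} | {2}.
Split {3,6,7,8,9,10} by δ(·,x) → {3,6,7,8,10} and {9}.
Split {3,6,7,8,10} by δ(·,x) → {3,6,8,10} and {7}.
Refine {3,6,8,10} on symbol y: members go to different blocks, giving {3,8} and {6,10}.
Split {6,10} by δ(·,y) → {6} and {10}.
Stable partition: {3,8} | {2} | {9} | {7} | {6} | {10} — 6 equivalence classes.

6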